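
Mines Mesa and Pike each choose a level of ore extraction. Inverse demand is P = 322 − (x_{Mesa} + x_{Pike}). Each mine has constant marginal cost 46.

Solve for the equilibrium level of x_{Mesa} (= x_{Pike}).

92

Mine Mesa's profit: π = x_{Mesa}(322 − (x_{Mesa} + x_{Pike})) − 46x_{Mesa}.
∂π/∂x_{Mesa} = 276 − 2x_{Mesa} − x_{Pike} = 0, so x_{Mesa} = 138 − 0.5x_{Pike}.
Setting x_{Mesa} = x_{Pike} in the reaction function: x_{Mesa} = 138 − 0.5x_{Mesa}, so x_{Mesa} = 138 / 1.5 = 92.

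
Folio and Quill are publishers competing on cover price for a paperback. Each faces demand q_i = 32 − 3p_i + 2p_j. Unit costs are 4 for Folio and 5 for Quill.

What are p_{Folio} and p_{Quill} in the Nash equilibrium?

Folio's profit: π = (p_{Folio} − 4)(32 − 3p_{Folio} + 2p_{Quill}).
∂π/∂p_{Folio} = 44 − 6p_{Folio} + 2p_{Quill} = 0 ⇒ p_{Folio} = 22/3 + (1/3)p_{Quill}.
Similarly p_{Quill} = 47/6 + (1/3)p_{Folio}.
Solving the two reaction functions simultaneously: (1 − (1/3)(1/3))p_{Folio} = 22/3 + (1/3)·(47/6), so (8/9)p_{Folio} = 179/18 and p_{Folio} = 11.1875.
Then p_{Quill} = 47/6 + (1/3)·11.1875 = 11.5625.

11.1875, 11.5625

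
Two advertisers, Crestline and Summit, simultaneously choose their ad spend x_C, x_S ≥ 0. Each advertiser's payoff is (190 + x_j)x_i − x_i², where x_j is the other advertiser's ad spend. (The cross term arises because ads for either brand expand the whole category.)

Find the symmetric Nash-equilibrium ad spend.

190

Crestline's payoff is (190 + x_S)x_C − x_C².
∂π/∂x_C = 190 + x_S − 2x_C = 0, so x_C = 95 + 0.5x_S.
By symmetry x_S = x_C; substituting into the reaction function, 0.5x_C = 95 and x_C = 190.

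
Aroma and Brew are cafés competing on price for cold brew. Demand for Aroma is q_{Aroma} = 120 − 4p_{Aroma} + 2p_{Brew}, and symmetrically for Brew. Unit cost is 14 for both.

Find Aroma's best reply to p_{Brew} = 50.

Aroma's profit: π = (p_{Aroma} − 14)(120 − 4p_{Aroma} + 2p_{Brew}).
∂π/∂p_{Aroma} = 176 − 8p_{Aroma} + 2p_{Brew} = 0 ⇒ p_{Aroma} = 22 + 0.25p_{Brew}.
At p_{Brew} = 50: p_{Aroma} = 22 + 0.25·50 = 34.5.

34.5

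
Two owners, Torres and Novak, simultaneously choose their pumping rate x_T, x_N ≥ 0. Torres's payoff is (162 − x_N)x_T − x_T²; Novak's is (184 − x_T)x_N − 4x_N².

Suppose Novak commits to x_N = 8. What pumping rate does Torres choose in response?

77

Expanding Torres's payoff: 162x_T − x_Nx_T − x_T².
∂π/∂x_T = 162 − x_N − 2x_T = 0, so x_T = 81 − 0.5x_N.
At x_N = 8: x_T = 81 − 0.5·8 = 77.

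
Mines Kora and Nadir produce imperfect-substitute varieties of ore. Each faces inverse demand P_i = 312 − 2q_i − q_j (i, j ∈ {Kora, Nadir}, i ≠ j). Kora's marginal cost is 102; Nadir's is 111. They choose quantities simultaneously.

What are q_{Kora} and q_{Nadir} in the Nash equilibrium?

Mine Kora's profit: π = q_{Kora}(312 − 2q_{Kora} − q_{Nadir}) − 102q_{Kora}.
∂π/∂q_{Kora} = 210 − 4q_{Kora} − q_{Nadir} = 0 ⇒ q_{Kora} = 52.5 − 0.25q_{Nadir}.
Similarly q_{Nadir} = 50.25 − 0.25q_{Kora}.
Substituting the second reaction function into the first: q_{Kora} = 52.5 − 0.25(50.25 − 0.25q_{Kora}), which gives 0.9375q_{Kora} = 39.9375 ⇒ q_{Kora} = 42.6.
Then q_{Nadir} = 50.25 − 0.25·42.6 = 39.6.

42.6, 39.6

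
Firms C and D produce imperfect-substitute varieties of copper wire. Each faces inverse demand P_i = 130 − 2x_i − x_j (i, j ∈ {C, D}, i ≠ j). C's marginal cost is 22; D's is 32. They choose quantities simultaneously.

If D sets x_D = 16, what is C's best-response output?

23

Firm C's profit: π = x_C(130 − 2x_C − x_D) − 22x_C.
∂π/∂x_C = 108 − 4x_C − x_D = 0 ⇒ x_C = 27 − 0.25x_D.
At x_D = 16: x_C = 27 − 0.25·16 = 23.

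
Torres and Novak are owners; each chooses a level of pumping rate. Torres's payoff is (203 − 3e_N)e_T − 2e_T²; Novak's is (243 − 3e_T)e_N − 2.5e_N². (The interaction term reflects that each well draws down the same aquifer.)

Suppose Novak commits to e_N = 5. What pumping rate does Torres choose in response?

Expanding Torres's payoff: 203e_T − 3e_Ne_T − 2e_T².
∂π/∂e_T = 203 − 3e_N − 4e_T = 0, so e_T = 50.75 − 0.75e_N.
At e_N = 5: e_T = 50.75 − 0.75·5 = 47.

47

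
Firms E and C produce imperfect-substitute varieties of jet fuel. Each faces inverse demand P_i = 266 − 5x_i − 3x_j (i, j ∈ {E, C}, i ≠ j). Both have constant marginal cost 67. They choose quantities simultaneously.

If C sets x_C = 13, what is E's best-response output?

16

Firm E's profit: π = x_E(266 − 5x_E − 3x_C) − 67x_E.
∂π/∂x_E = 199 − 10x_E − 3x_C = 0 ⇒ x_E = 19.9 − 0.3x_C.
At x_C = 13: x_E = 19.9 − 0.3·13 = 16.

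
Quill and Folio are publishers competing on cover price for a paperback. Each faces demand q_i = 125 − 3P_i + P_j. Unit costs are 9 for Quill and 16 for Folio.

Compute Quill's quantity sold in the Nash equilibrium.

66

Quill's profit: π = (P_{Quill} − 9)(125 − 3P_{Quill} + P_{Folio}).
∂π/∂P_{Quill} = 152 − 6P_{Quill} + P_{Folio} = 0 ⇒ P_{Quill} = 76/3 + (1/6)P_{Folio}.
Similarly P_{Folio} = 173/6 + (1/6)P_{Quill}.
Plugging P_{Folio} into Quill's best response: P_{Quill} = 76/3 + (1/6)(173/6 + (1/6)P_{Quill}) ⇒ (35/36)P_{Quill} = 1085/36, so P_{Quill} = 31.
Then P_{Folio} = 173/6 + (1/6)·31 = 34.
q_{Quill} = 125 − 3·31 + 34 = 66.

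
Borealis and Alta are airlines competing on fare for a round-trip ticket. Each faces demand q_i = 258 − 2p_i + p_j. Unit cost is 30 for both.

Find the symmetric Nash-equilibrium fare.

Borealis's profit: π = (p_{Borealis} − 30)(258 − 2p_{Borealis} + p_{Alta}).
∂π/∂p_{Borealis} = 318 − 4p_{Borealis} + p_{Alta} = 0 ⇒ p_{Borealis} = 79.5 + 0.25p_{Alta}.
By symmetry p_{Alta} = p_{Borealis}; substituting into the reaction function, 0.75p_{Borealis} = 79.5 and p_{Borealis} = 106.

106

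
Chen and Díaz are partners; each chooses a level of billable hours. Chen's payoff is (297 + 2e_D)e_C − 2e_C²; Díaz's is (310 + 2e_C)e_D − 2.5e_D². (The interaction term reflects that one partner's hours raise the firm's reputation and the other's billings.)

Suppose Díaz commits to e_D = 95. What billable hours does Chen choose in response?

Expanding Chen's payoff: 297e_C + 2e_De_C − 2e_C².
∂π/∂e_C = 297 + 2e_D − 4e_C = 0, so e_C = 74.25 + 0.5e_D.
At e_D = 95: e_C = 74.25 + 0.5·95 = 121.75.

121.75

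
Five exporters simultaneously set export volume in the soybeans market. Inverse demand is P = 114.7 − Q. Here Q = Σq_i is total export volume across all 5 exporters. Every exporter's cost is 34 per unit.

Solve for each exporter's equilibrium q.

A representative exporter's profit is π_i = q_i(114.7 − Q) − 34q_i, with Q = q_i + Σ_{j≠i} q_j.
First-order condition: 80.7 − 2q_i − Σ_{j≠i} q_j = 0.
In a symmetric equilibrium every exporter chooses the same q, so Σ_{j≠i} q_j = 4q. The condition becomes 80.7 − 6q = 0, giving q = 80.7/6 = 13.45.

13.45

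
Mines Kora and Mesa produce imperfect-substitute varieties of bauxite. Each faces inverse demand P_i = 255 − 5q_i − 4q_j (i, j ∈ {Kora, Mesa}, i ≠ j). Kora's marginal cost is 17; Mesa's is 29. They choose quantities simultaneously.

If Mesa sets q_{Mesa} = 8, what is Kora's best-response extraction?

Mine Kora's profit: π = q_{Kora}(255 − 5q_{Kora} − 4q_{Mesa}) − 17q_{Kora}.
∂π/∂q_{Kora} = 238 − 10q_{Kora} − 4q_{Mesa} = 0 ⇒ q_{Kora} = 23.8 − 0.4q_{Mesa}.
At q_{Mesa} = 8: q_{Kora} = 23.8 − 0.4·8 = 20.6.

20.6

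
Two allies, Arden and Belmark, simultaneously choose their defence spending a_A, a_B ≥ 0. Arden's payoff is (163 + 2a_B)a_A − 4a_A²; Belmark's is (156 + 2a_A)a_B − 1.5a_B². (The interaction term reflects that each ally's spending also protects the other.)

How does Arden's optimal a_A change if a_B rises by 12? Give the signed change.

3

Expanding Arden's payoff: 163a_A + 2a_Ba_A − 4a_A².
∂π/∂a_A = 163 + 2a_B − 8a_A = 0, so a_A = 20.375 + 0.25a_B.
The reaction-function slope is 0.25, so a 12-unit rise in a_B moves a_A by 0.25 × 12 = 3. Arden's best response rises — the actions are strategic complements.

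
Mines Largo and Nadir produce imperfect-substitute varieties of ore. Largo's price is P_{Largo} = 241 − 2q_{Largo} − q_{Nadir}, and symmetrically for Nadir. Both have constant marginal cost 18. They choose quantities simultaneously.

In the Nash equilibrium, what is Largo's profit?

3978.32

Mine Largo's profit: π = q_{Largo}(241 − 2q_{Largo} − q_{Nadir}) − 18q_{Largo}.
∂π/∂q_{Largo} = 223 − 4q_{Largo} − q_{Nadir} = 0 ⇒ q_{Largo} = 55.75 − 0.25q_{Nadir}.
Setting q_{Largo} = q_{Nadir} in the reaction function: q_{Largo} = 55.75 − 0.25q_{Largo}, so q_{Largo} = 55.75 / 1.25 = 44.6.
P_{Largo} = 241 − 2·44.6 − 44.6 = 107.2.
Profit = (107.2 − 18)·44.6 = 3978.32.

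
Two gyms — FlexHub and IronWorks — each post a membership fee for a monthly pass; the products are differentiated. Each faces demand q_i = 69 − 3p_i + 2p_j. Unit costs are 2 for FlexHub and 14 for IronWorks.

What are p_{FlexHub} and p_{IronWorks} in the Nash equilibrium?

21, 25.5

FlexHub's profit: π = (p_{FlexHub} − 2)(69 − 3p_{FlexHub} + 2p_{IronWorks}).
∂π/∂p_{FlexHub} = 75 − 6p_{FlexHub} + 2p_{IronWorks} = 0 ⇒ p_{FlexHub} = 12.5 + (1/3)p_{IronWorks}.
Similarly p_{IronWorks} = 18.5 + (1/3)p_{FlexHub}.
Substituting the second reaction function into the first: p_{FlexHub} = 12.5 + (1/3)(18.5 + (1/3)p_{FlexHub}), which gives (8/9)p_{FlexHub} = 56/3 ⇒ p_{FlexHub} = 21.
Then p_{IronWorks} = 18.5 + (1/3)·21 = 25.5.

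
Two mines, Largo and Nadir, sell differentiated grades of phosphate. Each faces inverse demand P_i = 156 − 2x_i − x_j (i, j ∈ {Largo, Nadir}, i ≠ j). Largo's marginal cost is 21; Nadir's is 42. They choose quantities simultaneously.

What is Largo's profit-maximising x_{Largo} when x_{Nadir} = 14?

30.25

Mine Largo's profit: π = x_{Largo}(156 − 2x_{Largo} − x_{Nadir}) − 21x_{Largo}.
∂π/∂x_{Largo} = 135 − 4x_{Largo} − x_{Nadir} = 0 ⇒ x_{Largo} = 33.75 − 0.25x_{Nadir}.
At x_{Nadir} = 14: x_{Largo} = 33.75 − 0.25·14 = 30.25.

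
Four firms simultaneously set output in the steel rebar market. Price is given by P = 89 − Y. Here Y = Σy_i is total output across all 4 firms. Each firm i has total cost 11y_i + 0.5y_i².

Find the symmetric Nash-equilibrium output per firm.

A representative firm's profit is π_i = y_i(89 − Y) − 11y_i − 0.5y_i², with Y = y_i + Σ_{j≠i} y_j.
First-order condition: 78 − 3y_i − Σ_{j≠i} y_j = 0.
In a symmetric equilibrium every firm chooses the same y, so Σ_{j≠i} y_j = 3y. The condition becomes 78 − 6y = 0, giving y = 78/6 = 13.

13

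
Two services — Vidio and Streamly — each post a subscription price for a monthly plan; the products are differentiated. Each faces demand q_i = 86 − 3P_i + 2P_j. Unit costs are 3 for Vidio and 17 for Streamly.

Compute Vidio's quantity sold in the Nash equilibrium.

Vidio's profit: π = (P_{Vidio} − 3)(86 − 3P_{Vidio} + 2P_{Streamly}).
∂π/∂P_{Vidio} = 95 − 6P_{Vidio} + 2P_{Streamly} = 0 ⇒ P_{Vidio} = 95/6 + (1/3)P_{Streamly}.
Similarly P_{Streamly} = 137/6 + (1/3)P_{Vidio}.
Substituting the second reaction function into the first: P_{Vidio} = 95/6 + (1/3)(137/6 + (1/3)P_{Vidio}), which gives (8/9)P_{Vidio} = 211/9 ⇒ P_{Vidio} = 26.375.
Then P_{Streamly} = 137/6 + (1/3)·26.375 = 31.625.
q_{Vidio} = 86 − 3·26.375 + 2·31.625 = 70.125.

70.125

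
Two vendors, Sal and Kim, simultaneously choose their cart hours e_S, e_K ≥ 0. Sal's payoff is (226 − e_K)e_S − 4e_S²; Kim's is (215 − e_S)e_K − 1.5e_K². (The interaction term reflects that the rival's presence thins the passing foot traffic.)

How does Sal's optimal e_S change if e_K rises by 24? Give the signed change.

-3

Expanding Sal's payoff: 226e_S − e_Ke_S − 4e_S².
∂π/∂e_S = 226 − e_K − 8e_S = 0, so e_S = 28.25 − 0.125e_K.
The reaction-function slope is −0.125, so a 24-unit rise in e_K moves e_S by −0.125 × 24 = −3. Sal's best response falls — the actions are strategic substitutes.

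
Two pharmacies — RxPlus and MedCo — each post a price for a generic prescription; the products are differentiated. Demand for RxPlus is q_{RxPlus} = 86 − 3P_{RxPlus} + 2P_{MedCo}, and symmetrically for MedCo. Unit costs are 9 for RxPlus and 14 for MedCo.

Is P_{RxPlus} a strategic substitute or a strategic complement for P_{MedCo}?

strategic complements

RxPlus's profit: π = (P_{RxPlus} − 9)(86 − 3P_{RxPlus} + 2P_{MedCo}).
∂π/∂P_{RxPlus} = 113 − 6P_{RxPlus} + 2P_{MedCo} = 0 ⇒ P_{RxPlus} = 113/6 + (1/3)P_{MedCo}.
The best-response slope dP_{RxPlus}/dP_{MedCo} = 1/3 > 0: the reaction function is upward-sloping, so the choices are strategic complements.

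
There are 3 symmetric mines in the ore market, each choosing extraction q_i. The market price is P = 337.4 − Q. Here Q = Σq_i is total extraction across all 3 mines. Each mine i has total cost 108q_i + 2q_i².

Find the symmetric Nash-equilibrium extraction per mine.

28.675

A representative mine's profit is π_i = q_i(337.4 − Q) − 108q_i − 2q_i², with Q = q_i + Σ_{j≠i} q_j.
First-order condition: 229.4 − 6q_i − Σ_{j≠i} q_j = 0.
With identical mines, set every q_j = q: then 229.4 − 6q − 2q = 0, i.e. q = 229.4/8 = 28.675.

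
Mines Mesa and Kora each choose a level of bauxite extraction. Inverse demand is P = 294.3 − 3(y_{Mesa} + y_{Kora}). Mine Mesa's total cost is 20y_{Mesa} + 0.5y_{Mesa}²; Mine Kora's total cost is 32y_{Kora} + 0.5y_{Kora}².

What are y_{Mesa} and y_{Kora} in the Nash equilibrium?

28.33, 25.33

Mine Mesa's profit: π = y_{Mesa}(294.3 − 3(y_{Mesa} + y_{Kora})) − 20y_{Mesa} − 0.5y_{Mesa}².
∂π/∂y_{Mesa} = 274.3 − 7y_{Mesa} − 3y_{Kora} = 0, so y_{Mesa} = 2743/70 − (3/7)y_{Kora}.
By the same steps for Kora: y_{Kora} = 2623/70 − (3/7)y_{Mesa}.
Plugging y_{Kora} into Mesa's best response: y_{Mesa} = 2743/70 − (3/7)(2623/70 − (3/7)y_{Mesa}) ⇒ (40/49)y_{Mesa} = 5666/245, so y_{Mesa} = 28.33.
Then y_{Kora} = 2623/70 − (3/7)·28.33 = 25.33.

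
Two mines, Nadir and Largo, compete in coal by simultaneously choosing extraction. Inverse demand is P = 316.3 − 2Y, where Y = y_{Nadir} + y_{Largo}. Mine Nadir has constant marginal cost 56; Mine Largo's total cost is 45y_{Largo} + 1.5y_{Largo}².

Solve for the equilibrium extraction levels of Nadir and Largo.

Mine Nadir's profit: π = y_{Nadir}(316.3 − 2(y_{Nadir} + y_{Largo})) − 56y_{Nadir}.
∂π/∂y_{Nadir} = 260.3 − 4y_{Nadir} − 2y_{Largo} = 0, so y_{Nadir} = 65.075 − 0.5y_{Largo}.
For Largo: ∂π/∂y_{Largo} = 271.3 − 7y_{Largo} − 2y_{Nadir} = 0 ⇒ y_{Largo} = 2713/70 − (2/7)y_{Nadir}.
Plugging y_{Largo} into Nadir's best response: y_{Nadir} = 65.075 − 0.5(2713/70 − (2/7)y_{Nadir}) ⇒ (6/7)y_{Nadir} = 2559/56, so y_{Nadir} = 53.3125.
Then y_{Largo} = 2713/70 − (2/7)·53.3125 = 23.525.

53.3125, 23.525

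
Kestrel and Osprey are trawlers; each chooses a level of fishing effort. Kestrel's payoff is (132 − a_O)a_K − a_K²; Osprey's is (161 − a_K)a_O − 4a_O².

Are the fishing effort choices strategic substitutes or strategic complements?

strategic substitutes

Expanding Kestrel's payoff: 132a_K − a_Oa_K − a_K².
∂π/∂a_K = 132 − a_O − 2a_K = 0, so a_K = 66 − 0.5a_O.
The best-response slope da_K/da_O = −0.5 < 0: the reaction function is downward-sloping, so the choices are strategic substitutes.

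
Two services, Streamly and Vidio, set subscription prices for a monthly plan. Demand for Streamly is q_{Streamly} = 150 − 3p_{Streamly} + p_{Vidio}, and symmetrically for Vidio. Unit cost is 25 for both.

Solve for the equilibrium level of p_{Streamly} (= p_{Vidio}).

45

Streamly's profit: π = (p_{Streamly} − 25)(150 − 3p_{Streamly} + p_{Vidio}).
∂π/∂p_{Streamly} = 225 − 6p_{Streamly} + p_{Vidio} = 0 ⇒ p_{Streamly} = 37.5 + (1/6)p_{Vidio}.
By symmetry p_{Vidio} = p_{Streamly}; substituting into the reaction function, (5/6)p_{Streamly} = 37.5 and p_{Streamly} = 45.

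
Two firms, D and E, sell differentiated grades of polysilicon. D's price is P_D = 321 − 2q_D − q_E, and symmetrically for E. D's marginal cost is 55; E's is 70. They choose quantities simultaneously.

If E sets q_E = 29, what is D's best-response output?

59.25

Firm D's profit: π = q_D(321 − 2q_D − q_E) − 55q_D.
∂π/∂q_D = 266 − 4q_D − q_E = 0 ⇒ q_D = 66.5 − 0.25q_E.
At q_E = 29: q_D = 66.5 − 0.25·29 = 59.25.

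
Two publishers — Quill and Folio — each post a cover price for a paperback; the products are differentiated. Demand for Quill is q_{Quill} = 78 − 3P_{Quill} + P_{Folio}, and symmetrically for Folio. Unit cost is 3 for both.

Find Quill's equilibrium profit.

622.08

Quill's profit: π = (P_{Quill} − 3)(78 − 3P_{Quill} + P_{Folio}).
∂π/∂P_{Quill} = 87 − 6P_{Quill} + P_{Folio} = 0 ⇒ P_{Quill} = 14.5 + (1/6)P_{Folio}.
The game is symmetric, so in equilibrium P_{Folio} = P_{Quill}: the reaction function gives (5/6)P_{Quill} = 14.5, hence P_{Quill} = 17.4.
q_{Quill} = 78 − 3·17.4 + 17.4 = 43.2.
Profit = (17.4 − 3)·43.2 = 622.08.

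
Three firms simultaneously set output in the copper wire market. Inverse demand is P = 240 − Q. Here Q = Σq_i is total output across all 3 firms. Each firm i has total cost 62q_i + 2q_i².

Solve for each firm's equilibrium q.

22.25

A representative firm's profit is π_i = q_i(240 − Q) − 62q_i − 2q_i², with Q = q_i + Σ_{j≠i} q_j.
First-order condition: 178 − 6q_i − Σ_{j≠i} q_j = 0.
In a symmetric equilibrium every firm chooses the same q, so Σ_{j≠i} q_j = 2q. The condition becomes 178 − 8q = 0, giving q = 178/8 = 22.25.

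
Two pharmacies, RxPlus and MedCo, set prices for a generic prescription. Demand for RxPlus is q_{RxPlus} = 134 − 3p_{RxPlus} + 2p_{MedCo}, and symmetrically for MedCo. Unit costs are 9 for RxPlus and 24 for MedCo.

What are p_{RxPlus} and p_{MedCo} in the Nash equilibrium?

43.0625, 48.6875

RxPlus's profit: π = (p_{RxPlus} − 9)(134 − 3p_{RxPlus} + 2p_{MedCo}).
∂π/∂p_{RxPlus} = 161 − 6p_{RxPlus} + 2p_{MedCo} = 0 ⇒ p_{RxPlus} = 161/6 + (1/3)p_{MedCo}.
Similarly p_{MedCo} = 103/3 + (1/3)p_{RxPlus}.
Plugging p_{MedCo} into RxPlus's best response: p_{RxPlus} = 161/6 + (1/3)(103/3 + (1/3)p_{RxPlus}) ⇒ (8/9)p_{RxPlus} = 689/18, so p_{RxPlus} = 43.0625.
Then p_{MedCo} = 103/3 + (1/3)·43.0625 = 48.6875.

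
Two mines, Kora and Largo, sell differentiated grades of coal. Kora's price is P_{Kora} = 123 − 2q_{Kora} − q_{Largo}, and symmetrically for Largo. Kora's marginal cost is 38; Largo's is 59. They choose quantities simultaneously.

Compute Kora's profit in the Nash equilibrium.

677.12

Mine Kora's profit: π = q_{Kora}(123 − 2q_{Kora} − q_{Largo}) − 38q_{Kora}.
∂π/∂q_{Kora} = 85 − 4q_{Kora} − q_{Largo} = 0 ⇒ q_{Kora} = 21.25 − 0.25q_{Largo}.
Similarly q_{Largo} = 16 − 0.25q_{Kora}.
Plugging q_{Largo} into Kora's best response: q_{Kora} = 21.25 − 0.25(16 − 0.25q_{Kora}) ⇒ 0.9375q_{Kora} = 17.25, so q_{Kora} = 18.4.
Then q_{Largo} = 16 − 0.25·18.4 = 11.4.
P_{Kora} = 123 − 2·18.4 − 11.4 = 74.8.
Profit = (74.8 − 38)·18.4 = 677.12.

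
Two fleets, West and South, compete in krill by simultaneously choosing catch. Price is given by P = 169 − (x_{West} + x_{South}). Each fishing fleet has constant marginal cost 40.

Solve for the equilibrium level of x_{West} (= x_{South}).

43

Fishing fleet West's profit: π = x_{West}(169 − (x_{West} + x_{South})) − 40x_{West}.
∂π/∂x_{West} = 129 − 2x_{West} − x_{South} = 0, so x_{West} = 64.5 − 0.5x_{South}.
Setting x_{West} = x_{South} in the reaction function: x_{West} = 64.5 − 0.5x_{West}, so x_{West} = 64.5 / 1.5 = 43.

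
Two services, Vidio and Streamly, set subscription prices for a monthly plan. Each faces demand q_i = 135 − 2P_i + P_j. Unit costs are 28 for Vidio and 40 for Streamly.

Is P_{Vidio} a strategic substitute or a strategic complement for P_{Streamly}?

Vidio's profit: π = (P_{Vidio} − 28)(135 − 2P_{Vidio} + P_{Streamly}).
∂π/∂P_{Vidio} = 191 − 4P_{Vidio} + P_{Streamly} = 0 ⇒ P_{Vidio} = 47.75 + 0.25P_{Streamly}.
The best-response slope dP_{Vidio}/dP_{Streamly} = 0.25 > 0: the reaction function is upward-sloping, so the choices are strategic complements.

strategic complements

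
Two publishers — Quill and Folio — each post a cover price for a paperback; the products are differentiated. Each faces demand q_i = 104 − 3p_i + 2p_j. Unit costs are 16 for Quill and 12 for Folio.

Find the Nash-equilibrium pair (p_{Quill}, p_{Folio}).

Quill's profit: π = (p_{Quill} − 16)(104 − 3p_{Quill} + 2p_{Folio}).
∂π/∂p_{Quill} = 152 − 6p_{Quill} + 2p_{Folio} = 0 ⇒ p_{Quill} = 76/3 + (1/3)p_{Folio}.
Similarly p_{Folio} = 70/3 + (1/3)p_{Quill}.
Solving the two reaction functions simultaneously: (1 − (1/3)(1/3))p_{Quill} = 76/3 + (1/3)·(70/3), so (8/9)p_{Quill} = 298/9 and p_{Quill} = 37.25.
Then p_{Folio} = 70/3 + (1/3)·37.25 = 35.75.

37.25, 35.75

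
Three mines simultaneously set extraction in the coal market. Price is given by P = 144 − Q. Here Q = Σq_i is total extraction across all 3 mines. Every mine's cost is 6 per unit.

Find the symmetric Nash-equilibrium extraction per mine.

A representative mine's profit is π_i = q_i(144 − Q) − 6q_i, with Q = q_i + Σ_{j≠i} q_j.
First-order condition: 138 − 2q_i − Σ_{j≠i} q_j = 0.
Imposing symmetry (q_j = q for all j) turns Σ_{j≠i} q_j into 2q, so 138 = 4q and q = 34.5.

34.5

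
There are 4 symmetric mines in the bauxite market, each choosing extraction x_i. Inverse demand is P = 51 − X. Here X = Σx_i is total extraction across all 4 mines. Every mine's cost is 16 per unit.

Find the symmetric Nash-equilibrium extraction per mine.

7

A representative mine's profit is π_i = x_i(51 − X) − 16x_i, with X = x_i + Σ_{j≠i} x_j.
First-order condition: 35 − 2x_i − Σ_{j≠i} x_j = 0.
Imposing symmetry (x_j = x for all j) turns Σ_{j≠i} x_j into 3x, so 35 = 5x and x = 7.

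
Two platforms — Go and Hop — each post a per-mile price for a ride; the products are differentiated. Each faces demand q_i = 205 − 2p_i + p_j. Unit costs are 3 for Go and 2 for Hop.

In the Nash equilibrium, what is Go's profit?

Go's profit: π = (p_{Go} − 3)(205 − 2p_{Go} + p_{Hop}).
∂π/∂p_{Go} = 211 − 4p_{Go} + p_{Hop} = 0 ⇒ p_{Go} = 52.75 + 0.25p_{Hop}.
Similarly p_{Hop} = 52.25 + 0.25p_{Go}.
Plugging p_{Hop} into Go's best response: p_{Go} = 52.75 + 0.25(52.25 + 0.25p_{Go}) ⇒ 0.9375p_{Go} = 65.8125, so p_{Go} = 70.2.
Then p_{Hop} = 52.25 + 0.25·70.2 = 69.8.
q_{Go} = 205 − 2·70.2 + 69.8 = 134.4.
Profit = (70.2 − 3)·134.4 = 9031.68.

9031.68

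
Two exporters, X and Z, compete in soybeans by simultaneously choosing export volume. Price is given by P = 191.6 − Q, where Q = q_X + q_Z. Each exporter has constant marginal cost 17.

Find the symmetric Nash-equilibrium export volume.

Exporter X's profit: π = q_X(191.6 − (q_X + q_Z)) − 17q_X.
∂π/∂q_X = 174.6 − 2q_X − q_Z = 0, so q_X = 87.3 − 0.5q_Z.
The game is symmetric, so in equilibrium q_Z = q_X: the reaction function gives 1.5q_X = 87.3, hence q_X = 58.2.

58.2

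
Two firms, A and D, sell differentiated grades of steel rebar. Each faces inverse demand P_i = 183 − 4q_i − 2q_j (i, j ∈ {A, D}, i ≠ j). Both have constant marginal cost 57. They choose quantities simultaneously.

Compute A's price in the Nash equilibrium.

107.4

Firm A's profit: π = q_A(183 − 4q_A − 2q_D) − 57q_A.
∂π/∂q_A = 126 − 8q_A − 2q_D = 0 ⇒ q_A = 15.75 − 0.25q_D.
Setting q_A = q_D in the reaction function: q_A = 15.75 − 0.25q_A, so q_A = 15.75 / 1.25 = 12.6.
P_A = 183 − 4·12.6 − 2·12.6 = 107.4.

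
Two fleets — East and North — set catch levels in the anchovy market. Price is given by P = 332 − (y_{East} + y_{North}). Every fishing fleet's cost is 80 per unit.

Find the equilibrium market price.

164

Fishing fleet East's profit: π = y_{East}(332 − (y_{East} + y_{North})) − 80y_{East}.
∂π/∂y_{East} = 252 − 2y_{East} − y_{North} = 0, so y_{East} = 126 − 0.5y_{North}.
By symmetry y_{North} = y_{East}; substituting into the reaction function, 1.5y_{East} = 126 and y_{East} = 84.
Equilibrium price: P = 332 − 168 = 164.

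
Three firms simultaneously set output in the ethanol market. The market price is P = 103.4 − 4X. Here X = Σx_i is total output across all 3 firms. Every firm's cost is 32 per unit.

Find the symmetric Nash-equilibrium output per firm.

4.4625

A representative firm's profit is π_i = x_i(103.4 − 4X) − 32x_i, with X = x_i + Σ_{j≠i} x_j.
First-order condition: 71.4 − 8x_i − 4Σ_{j≠i} x_j = 0.
In a symmetric equilibrium every firm chooses the same x, so Σ_{j≠i} x_j = 2x. The condition becomes 71.4 − 16x = 0, giving x = 71.4/16 = 4.4625.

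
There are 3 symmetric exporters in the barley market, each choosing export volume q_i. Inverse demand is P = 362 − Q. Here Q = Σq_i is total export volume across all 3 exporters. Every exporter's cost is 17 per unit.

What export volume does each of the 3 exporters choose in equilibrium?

86.25

A representative exporter's profit is π_i = q_i(362 − Q) − 17q_i, with Q = q_i + Σ_{j≠i} q_j.
First-order condition: 345 − 2q_i − Σ_{j≠i} q_j = 0.
Imposing symmetry (q_j = q for all j) turns Σ_{j≠i} q_j into 2q, so 345 = 4q and q = 86.25.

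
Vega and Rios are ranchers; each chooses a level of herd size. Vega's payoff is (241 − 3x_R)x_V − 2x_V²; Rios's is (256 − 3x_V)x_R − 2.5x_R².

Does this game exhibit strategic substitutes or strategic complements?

strategic substitutes

Expanding Vega's payoff: 241x_V − 3x_Rx_V − 2x_V².
∂π/∂x_V = 241 − 3x_R − 4x_V = 0, so x_V = 60.25 − 0.75x_R.
The best-response slope dx_V/dx_R = −0.75 < 0: the reaction function is downward-sloping, so the choices are strategic substitutes.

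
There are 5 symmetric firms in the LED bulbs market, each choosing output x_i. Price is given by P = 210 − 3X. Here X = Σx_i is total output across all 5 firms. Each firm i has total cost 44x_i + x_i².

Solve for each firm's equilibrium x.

8.3

A representative firm's profit is π_i = x_i(210 − 3X) − 44x_i − x_i², with X = x_i + Σ_{j≠i} x_j.
First-order condition: 166 − 8x_i − 3Σ_{j≠i} x_j = 0.
Imposing symmetry (x_j = x for all j) turns Σ_{j≠i} x_j into 4x, so 166 = 20x and x = 8.3.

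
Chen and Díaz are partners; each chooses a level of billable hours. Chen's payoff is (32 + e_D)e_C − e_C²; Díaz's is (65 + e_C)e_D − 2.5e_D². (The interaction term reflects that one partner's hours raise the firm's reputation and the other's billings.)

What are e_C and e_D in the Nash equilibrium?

25, 18

Expanding Chen's payoff: 32e_C + e_De_C − e_C².
∂π/∂e_C = 32 + e_D − 2e_C = 0, so e_C = 16 + 0.5e_D.
Likewise for Díaz: e_D = 13 + 0.2e_C.
Substituting the second reaction function into the first: e_C = 16 + 0.5(13 + 0.2e_C), which gives 0.9e_C = 22.5 ⇒ e_C = 25.
Then e_D = 13 + 0.2·25 = 18.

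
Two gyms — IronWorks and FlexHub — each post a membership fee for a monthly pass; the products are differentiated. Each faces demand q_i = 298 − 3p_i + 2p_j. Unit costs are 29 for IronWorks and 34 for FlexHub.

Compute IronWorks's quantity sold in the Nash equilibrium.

204.5625

IronWorks's profit: π = (p_{IronWorks} − 29)(298 − 3p_{IronWorks} + 2p_{FlexHub}).
∂π/∂p_{IronWorks} = 385 − 6p_{IronWorks} + 2p_{FlexHub} = 0 ⇒ p_{IronWorks} = 385/6 + (1/3)p_{FlexHub}.
Similarly p_{FlexHub} = 200/3 + (1/3)p_{IronWorks}.
Plugging p_{FlexHub} into IronWorks's best response: p_{IronWorks} = 385/6 + (1/3)(200/3 + (1/3)p_{IronWorks}) ⇒ (8/9)p_{IronWorks} = 1555/18, so p_{IronWorks} = 97.1875.
Then p_{FlexHub} = 200/3 + (1/3)·97.1875 = 99.0625.
q_{IronWorks} = 298 − 3·97.1875 + 2·99.0625 = 204.5625.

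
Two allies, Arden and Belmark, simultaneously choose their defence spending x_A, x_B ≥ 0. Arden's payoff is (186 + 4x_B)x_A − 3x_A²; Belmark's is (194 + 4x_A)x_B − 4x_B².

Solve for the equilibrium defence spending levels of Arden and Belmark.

Expanding Arden's payoff: 186x_A + 4x_Bx_A − 3x_A².
∂π/∂x_A = 186 + 4x_B − 6x_A = 0, so x_A = 31 + (2/3)x_B.
Likewise for Belmark: x_B = 24.25 + 0.5x_A.
Plugging x_B into Arden's best response: x_A = 31 + (2/3)(24.25 + 0.5x_A) ⇒ (2/3)x_A = 283/6, so x_A = 70.75.
Then x_B = 24.25 + 0.5·70.75 = 59.625.

70.75, 59.625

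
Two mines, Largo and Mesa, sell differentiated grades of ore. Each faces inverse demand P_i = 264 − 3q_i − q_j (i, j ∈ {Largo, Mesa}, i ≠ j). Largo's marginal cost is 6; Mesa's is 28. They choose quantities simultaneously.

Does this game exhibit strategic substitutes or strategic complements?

Mine Largo's profit: π = q_{Largo}(264 − 3q_{Largo} − q_{Mesa}) − 6q_{Largo}.
∂π/∂q_{Largo} = 258 − 6q_{Largo} − q_{Mesa} = 0 ⇒ q_{Largo} = 43 − (1/6)q_{Mesa}.
The best-response slope dq_{Largo}/dq_{Mesa} = −1/6 < 0: the reaction function is downward-sloping, so the choices are strategic substitutes.

strategic substitutes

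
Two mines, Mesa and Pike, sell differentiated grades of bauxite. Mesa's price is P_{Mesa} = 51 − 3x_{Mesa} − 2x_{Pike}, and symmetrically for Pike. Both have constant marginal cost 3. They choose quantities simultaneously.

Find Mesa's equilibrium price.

21

Mine Mesa's profit: π = x_{Mesa}(51 − 3x_{Mesa} − 2x_{Pike}) − 3x_{Mesa}.
∂π/∂x_{Mesa} = 48 − 6x_{Mesa} − 2x_{Pike} = 0 ⇒ x_{Mesa} = 8 − (1/3)x_{Pike}.
The game is symmetric, so in equilibrium x_{Pike} = x_{Mesa}: the reaction function gives (4/3)x_{Mesa} = 8, hence x_{Mesa} = 6.
P_{Mesa} = 51 − 3·6 − 2·6 = 21.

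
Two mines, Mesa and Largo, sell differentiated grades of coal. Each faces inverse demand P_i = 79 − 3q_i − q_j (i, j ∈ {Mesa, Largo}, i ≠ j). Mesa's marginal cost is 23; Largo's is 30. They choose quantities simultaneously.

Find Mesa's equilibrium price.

47.6

Mine Mesa's profit: π = q_{Mesa}(79 − 3q_{Mesa} − q_{Largo}) − 23q_{Mesa}.
∂π/∂q_{Mesa} = 56 − 6q_{Mesa} − q_{Largo} = 0 ⇒ q_{Mesa} = 28/3 − (1/6)q_{Largo}.
Similarly q_{Largo} = 49/6 − (1/6)q_{Mesa}.
Substituting the second reaction function into the first: q_{Mesa} = 28/3 − (1/6)(49/6 − (1/6)q_{Mesa}), which gives (35/36)q_{Mesa} = 287/36 ⇒ q_{Mesa} = 8.2.
Then q_{Largo} = 49/6 − (1/6)·8.2 = 6.8.
P_{Mesa} = 79 − 3·8.2 − 6.8 = 47.6.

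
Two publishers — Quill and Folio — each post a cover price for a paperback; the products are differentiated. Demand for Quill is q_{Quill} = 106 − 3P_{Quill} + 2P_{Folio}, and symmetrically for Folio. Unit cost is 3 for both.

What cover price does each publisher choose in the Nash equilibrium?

28.75

Quill's profit: π = (P_{Quill} − 3)(106 − 3P_{Quill} + 2P_{Folio}).
∂π/∂P_{Quill} = 115 − 6P_{Quill} + 2P_{Folio} = 0 ⇒ P_{Quill} = 115/6 + (1/3)P_{Folio}.
The game is symmetric, so in equilibrium P_{Folio} = P_{Quill}: the reaction function gives (2/3)P_{Quill} = 115/6, hence P_{Quill} = 28.75.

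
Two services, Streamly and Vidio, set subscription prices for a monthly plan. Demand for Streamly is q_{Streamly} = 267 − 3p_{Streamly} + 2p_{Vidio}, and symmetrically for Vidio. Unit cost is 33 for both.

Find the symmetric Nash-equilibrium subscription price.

91.5

Streamly's profit: π = (p_{Streamly} − 33)(267 − 3p_{Streamly} + 2p_{Vidio}).
∂π/∂p_{Streamly} = 366 − 6p_{Streamly} + 2p_{Vidio} = 0 ⇒ p_{Streamly} = 61 + (1/3)p_{Vidio}.
The game is symmetric, so in equilibrium p_{Vidio} = p_{Streamly}: the reaction function gives (2/3)p_{Streamly} = 61, hence p_{Streamly} = 91.5.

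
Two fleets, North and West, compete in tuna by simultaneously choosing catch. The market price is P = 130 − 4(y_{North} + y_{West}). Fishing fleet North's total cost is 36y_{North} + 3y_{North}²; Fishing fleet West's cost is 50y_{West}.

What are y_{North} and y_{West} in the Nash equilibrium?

4.5, 7.75

Fishing fleet North's profit: π = y_{North}(130 − 4(y_{North} + y_{West})) − 36y_{North} − 3y_{North}².
∂π/∂y_{North} = 94 − 14y_{North} − 4y_{West} = 0, so y_{North} = 47/7 − (2/7)y_{West}.
For West: ∂π/∂y_{West} = 80 − 8y_{West} − 4y_{North} = 0 ⇒ y_{West} = 10 − 0.5y_{North}.
Solving the two reaction functions simultaneously: (1 − (−2/7)(−0.5))y_{North} = 47/7 − (2/7)·10, so (6/7)y_{North} = 27/7 and y_{North} = 4.5.
Then y_{West} = 10 − 0.5·4.5 = 7.75.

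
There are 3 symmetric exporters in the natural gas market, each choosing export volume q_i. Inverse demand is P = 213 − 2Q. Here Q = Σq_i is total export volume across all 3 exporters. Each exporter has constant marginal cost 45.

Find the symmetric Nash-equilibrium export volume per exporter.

A representative exporter's profit is π_i = q_i(213 − 2Q) − 45q_i, with Q = q_i + Σ_{j≠i} q_j.
First-order condition: 168 − 4q_i − 2Σ_{j≠i} q_j = 0.
Imposing symmetry (q_j = q for all j) turns Σ_{j≠i} q_j into 2q, so 168 = 8q and q = 21.

21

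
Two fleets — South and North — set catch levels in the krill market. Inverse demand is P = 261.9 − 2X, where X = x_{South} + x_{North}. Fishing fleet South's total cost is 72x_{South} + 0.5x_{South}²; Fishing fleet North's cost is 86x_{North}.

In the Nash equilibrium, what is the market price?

Fishing fleet South's profit: π = x_{South}(261.9 − 2(x_{South} + x_{North})) − 72x_{South} − 0.5x_{South}².
∂π/∂x_{South} = 189.9 − 5x_{South} − 2x_{North} = 0, so x_{South} = 37.98 − 0.4x_{North}.
For North: ∂π/∂x_{North} = 175.9 − 4x_{North} − 2x_{South} = 0 ⇒ x_{North} = 43.975 − 0.5x_{South}.
Solving the two reaction functions simultaneously: (1 − (−0.4)(−0.5))x_{South} = 37.98 − 0.4·43.975, so 0.8x_{South} = 20.39 and x_{South} = 25.4875.
Then x_{North} = 43.975 − 0.5·25.4875 = 4997/160.
Equilibrium price: P = 261.9 − 2·(1815/32) = 148.4625.

148.4625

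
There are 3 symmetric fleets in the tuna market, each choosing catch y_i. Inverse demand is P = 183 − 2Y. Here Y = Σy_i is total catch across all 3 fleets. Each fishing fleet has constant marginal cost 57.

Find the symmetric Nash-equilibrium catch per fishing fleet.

A representative fishing fleet's profit is π_i = y_i(183 − 2Y) − 57y_i, with Y = y_i + Σ_{j≠i} y_j.
First-order condition: 126 − 4y_i − 2Σ_{j≠i} y_j = 0.
With identical fishing fleets, set every y_j = y: then 126 − 4y − 4y = 0, i.e. y = 126/8 = 15.75.

15.75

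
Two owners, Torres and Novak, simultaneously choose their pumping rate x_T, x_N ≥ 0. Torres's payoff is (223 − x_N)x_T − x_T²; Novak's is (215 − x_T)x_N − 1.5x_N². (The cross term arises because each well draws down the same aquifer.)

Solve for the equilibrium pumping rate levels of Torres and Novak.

90.8, 41.4

Expanding Torres's payoff: 223x_T − x_Nx_T − x_T².
∂π/∂x_T = 223 − x_N − 2x_T = 0, so x_T = 111.5 − 0.5x_N.
Likewise for Novak: x_N = 215/3 − (1/3)x_T.
Solving the two reaction functions simultaneously: (1 − (−0.5)(−1/3))x_T = 111.5 − 0.5·(215/3), so (5/6)x_T = 227/3 and x_T = 90.8.
Then x_N = 215/3 − (1/3)·90.8 = 41.4.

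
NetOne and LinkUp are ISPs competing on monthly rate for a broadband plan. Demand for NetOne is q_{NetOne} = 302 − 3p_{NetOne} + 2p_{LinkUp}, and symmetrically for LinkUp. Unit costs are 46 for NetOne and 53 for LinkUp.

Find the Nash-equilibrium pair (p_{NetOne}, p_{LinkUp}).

111.3125, 113.9375

NetOne's profit: π = (p_{NetOne} − 46)(302 − 3p_{NetOne} + 2p_{LinkUp}).
∂π/∂p_{NetOne} = 440 − 6p_{NetOne} + 2p_{LinkUp} = 0 ⇒ p_{NetOne} = 220/3 + (1/3)p_{LinkUp}.
Similarly p_{LinkUp} = 461/6 + (1/3)p_{NetOne}.
Solving the two reaction functions simultaneously: (1 − (1/3)(1/3))p_{NetOne} = 220/3 + (1/3)·(461/6), so (8/9)p_{NetOne} = 1781/18 and p_{NetOne} = 111.3125.
Then p_{LinkUp} = 461/6 + (1/3)·111.3125 = 113.9375.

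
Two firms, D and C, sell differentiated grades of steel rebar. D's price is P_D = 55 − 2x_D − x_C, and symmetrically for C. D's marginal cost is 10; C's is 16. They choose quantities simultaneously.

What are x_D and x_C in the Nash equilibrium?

9.4, 7.4

Firm D's profit: π = x_D(55 − 2x_D − x_C) − 10x_D.
∂π/∂x_D = 45 − 4x_D − x_C = 0 ⇒ x_D = 11.25 − 0.25x_C.
Similarly x_C = 9.75 − 0.25x_D.
Plugging x_C into D's best response: x_D = 11.25 − 0.25(9.75 − 0.25x_D) ⇒ 0.9375x_D = 8.8125, so x_D = 9.4.
Then x_C = 9.75 − 0.25·9.4 = 7.4.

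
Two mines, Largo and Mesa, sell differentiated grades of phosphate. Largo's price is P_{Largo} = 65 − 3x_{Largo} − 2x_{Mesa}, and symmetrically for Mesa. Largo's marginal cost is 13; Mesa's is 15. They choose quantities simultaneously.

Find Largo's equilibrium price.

Mine Largo's profit: π = x_{Largo}(65 − 3x_{Largo} − 2x_{Mesa}) − 13x_{Largo}.
∂π/∂x_{Largo} = 52 − 6x_{Largo} − 2x_{Mesa} = 0 ⇒ x_{Largo} = 26/3 − (1/3)x_{Mesa}.
Similarly x_{Mesa} = 25/3 − (1/3)x_{Largo}.
Substituting the second reaction function into the first: x_{Largo} = 26/3 − (1/3)(25/3 − (1/3)x_{Largo}), which gives (8/9)x_{Largo} = 53/9 ⇒ x_{Largo} = 6.625.
Then x_{Mesa} = 25/3 − (1/3)·6.625 = 6.125.
P_{Largo} = 65 − 3·6.625 − 2·6.125 = 32.875.

32.875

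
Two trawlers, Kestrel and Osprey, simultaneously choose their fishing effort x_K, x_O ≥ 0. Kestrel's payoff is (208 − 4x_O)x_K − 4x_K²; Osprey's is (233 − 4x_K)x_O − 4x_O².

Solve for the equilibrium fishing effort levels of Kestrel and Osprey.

Expanding Kestrel's payoff: 208x_K − 4x_Ox_K − 4x_K².
∂π/∂x_K = 208 − 4x_O − 8x_K = 0, so x_K = 26 − 0.5x_O.
Likewise for Osprey: x_O = 29.125 − 0.5x_K.
Substituting the second reaction function into the first: x_K = 26 − 0.5(29.125 − 0.5x_K), which gives 0.75x_K = 11.4375 ⇒ x_K = 15.25.
Then x_O = 29.125 − 0.5·15.25 = 21.5.

15.25, 21.5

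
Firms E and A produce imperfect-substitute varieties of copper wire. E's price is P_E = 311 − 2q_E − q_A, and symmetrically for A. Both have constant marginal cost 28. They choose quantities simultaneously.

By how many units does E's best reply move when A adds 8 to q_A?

Firm E's profit: π = q_E(311 − 2q_E − q_A) − 28q_E.
∂π/∂q_E = 283 − 4q_E − q_A = 0 ⇒ q_E = 70.75 − 0.25q_A.
The reaction-function slope is −0.25, so an 8-unit rise in q_A moves q_E by −0.25 × 8 = −2. E's best response falls — the actions are strategic substitutes.

-2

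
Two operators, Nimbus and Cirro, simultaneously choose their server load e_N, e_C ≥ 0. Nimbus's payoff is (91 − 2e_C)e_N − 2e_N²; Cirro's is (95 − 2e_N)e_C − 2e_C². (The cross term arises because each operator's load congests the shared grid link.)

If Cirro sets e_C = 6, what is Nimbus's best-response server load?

19.75

Expanding Nimbus's payoff: 91e_N − 2e_Ce_N − 2e_N².
∂π/∂e_N = 91 − 2e_C − 4e_N = 0, so e_N = 22.75 − 0.5e_C.
At e_C = 6: e_N = 22.75 − 0.5·6 = 19.75.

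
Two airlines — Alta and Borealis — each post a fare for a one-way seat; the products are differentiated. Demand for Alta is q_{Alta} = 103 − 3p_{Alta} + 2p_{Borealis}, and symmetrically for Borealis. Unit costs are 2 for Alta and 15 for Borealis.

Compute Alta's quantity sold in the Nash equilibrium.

83.0625

Alta's profit: π = (p_{Alta} − 2)(103 − 3p_{Alta} + 2p_{Borealis}).
∂π/∂p_{Alta} = 109 − 6p_{Alta} + 2p_{Borealis} = 0 ⇒ p_{Alta} = 109/6 + (1/3)p_{Borealis}.
Similarly p_{Borealis} = 74/3 + (1/3)p_{Alta}.
Plugging p_{Borealis} into Alta's best response: p_{Alta} = 109/6 + (1/3)(74/3 + (1/3)p_{Alta}) ⇒ (8/9)p_{Alta} = 475/18, so p_{Alta} = 29.6875.
Then p_{Borealis} = 74/3 + (1/3)·29.6875 = 34.5625.
q_{Alta} = 103 − 3·29.6875 + 2·34.5625 = 83.0625.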